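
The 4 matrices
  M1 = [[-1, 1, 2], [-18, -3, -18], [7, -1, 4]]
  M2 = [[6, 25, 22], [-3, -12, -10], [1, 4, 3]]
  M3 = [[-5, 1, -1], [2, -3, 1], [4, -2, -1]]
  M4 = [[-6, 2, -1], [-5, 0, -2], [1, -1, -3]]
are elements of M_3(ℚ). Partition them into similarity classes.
3 classes: {M1}, {M2}, {M3, M4}

Characteristic polynomials: χ_{M1} = (x - 6)(x + 3)^2, χ_{M2} = (x + 1)^3, χ_{M3} = (x + 3)^3, χ_{M4} = (x + 3)^3.

{M1}: invariant factors (x - 6)(x + 3)^2.

{M2}: invariant factors (x + 1)^3.

{M3, M4}: invariant factors (x + 3)^3.

Matrices are similar if and only if their invariant-factor lists agree; the partition into similarity classes is {M1}, {M2}, {M3, M4}.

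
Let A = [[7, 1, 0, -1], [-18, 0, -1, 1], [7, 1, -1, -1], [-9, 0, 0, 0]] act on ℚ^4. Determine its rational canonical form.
R = [[0, 0, 0, -9], [1, 0, 0, -18], [0, 1, 0, -3], [0, 0, 1, 6]]

The invariant factors of A (the non-unit diagonal entries of the Smith normal form of xI - A over ℚ[x]) are (x^2 - 3x - 3)^2, each dividing the next. The characteristic polynomial is their product, (x^2 - 3x - 3)^2.

The rational canonical form is the block-diagonal matrix of companion matrices C(f_i):
R = [[0, 0, 0, -9], [1, 0, 0, -18], [0, 1, 0, -3], [0, 0, 1, 6]].

Note the characteristic polynomial does not split into linear factors over ℚ, so A has no Jordan form over ℚ; the rational canonical form exists over any field.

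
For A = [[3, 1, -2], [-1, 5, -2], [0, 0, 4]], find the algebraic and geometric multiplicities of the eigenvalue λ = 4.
algebraic multiplicity 3, geometric multiplicity 2

The characteristic polynomial is (x - 4)^3, so the factor x - 4 appears with exponent 3: the algebraic multiplicity is 3.

rank(A - 4I) = 1, so the eigenspace has dimension 3 - 1 = 2: the geometric multiplicity is 2.

Since 2 < 3, A is not diagonalizable.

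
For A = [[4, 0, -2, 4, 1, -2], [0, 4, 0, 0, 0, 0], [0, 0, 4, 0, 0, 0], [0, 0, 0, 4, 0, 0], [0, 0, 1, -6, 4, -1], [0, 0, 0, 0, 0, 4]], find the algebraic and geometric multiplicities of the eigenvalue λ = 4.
The characteristic polynomial is (x - 4)^6, so the factor x - 4 appears with exponent 6: the algebraic multiplicity is 6.

rank(A - 4I) = 2, so the eigenspace has dimension 6 - 2 = 4: the geometric multiplicity is 4.

Since 4 < 6, A is not diagonalizable.

algebraic multiplicity 6, geometric multiplicity 4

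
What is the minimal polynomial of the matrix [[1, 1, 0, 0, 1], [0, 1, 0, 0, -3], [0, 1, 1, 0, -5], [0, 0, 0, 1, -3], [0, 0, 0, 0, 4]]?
The characteristic polynomial factors as (x - 4)(x - 1)^4. The minimal polynomial is ∏(x - λ)^{k_λ} where k_λ is the size of the largest Jordan block at λ.

For λ = 1: rank(A - I) = 2, and the largest Jordan block has size 2 (the smallest k with rank((A - I)^k) = rank((A - I)^(k+1))).
For λ = 4: rank(A - 4I) = 4, and the largest Jordan block has size 1 (the smallest k with rank((A - 4I)^k) = rank((A - 4I)^(k+1))).

So m_A(x) = (x - 4)(x - 1)^2.

m_A(x) = (x - 4)(x - 1)^2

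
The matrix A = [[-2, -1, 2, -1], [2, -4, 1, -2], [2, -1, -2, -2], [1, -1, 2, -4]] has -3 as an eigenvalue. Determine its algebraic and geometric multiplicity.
The characteristic polynomial is (x + 3)^4, so the factor x + 3 appears with exponent 4: the algebraic multiplicity is 4.

rank(A + 3I) = 2, so the eigenspace has dimension 4 - 2 = 2: the geometric multiplicity is 2.

Since 2 < 4, A is not diagonalizable.

algebraic multiplicity 4, geometric multiplicity 2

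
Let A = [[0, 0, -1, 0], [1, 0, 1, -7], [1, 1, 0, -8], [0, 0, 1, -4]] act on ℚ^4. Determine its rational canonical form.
R = [[0, 0, 0, -4], [1, 0, 0, -8], [0, 1, 0, -8], [0, 0, 1, -4]]

The invariant factors of A (the non-unit diagonal entries of the Smith normal form of xI - A over ℚ[x]) are (x^2 + 2x + 2)^2, each dividing the next. The characteristic polynomial is their product, (x^2 + 2x + 2)^2.

The rational canonical form is the block-diagonal matrix of companion matrices C(f_i):
R = [[0, 0, 0, -4], [1, 0, 0, -8], [0, 1, 0, -8], [0, 0, 1, -4]].

Note the characteristic polynomial does not split into linear factors over ℚ, so A has no Jordan form over ℚ; the rational canonical form exists over any field.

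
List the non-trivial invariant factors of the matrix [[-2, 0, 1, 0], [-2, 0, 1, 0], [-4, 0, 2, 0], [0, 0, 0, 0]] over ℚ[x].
The Jordan structure of A has elementary divisors x^2, x, x. Arranging the block sizes at each eigenvalue in decreasing order and taking row products gives the invariant factors.

Invariant factors (smallest first, each dividing the next): x, x, x^2.

Check: the last factor x^2 is the minimal polynomial, and the product x^4 is the characteristic polynomial.

x, x, x^2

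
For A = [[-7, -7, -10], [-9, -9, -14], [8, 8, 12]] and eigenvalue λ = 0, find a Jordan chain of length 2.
We seek v_1 ∈ ker(A^2) \ ker(A), then set v_{i+1} = A v_i.

One such chain is v_1 = [[-2, -1, 2]]^T, v_2 = [[1, -1, 0]]^T. Check: A v_2 = [[0, 0, 0]]^T = 0.

v_1 = [[-2, -1, 2]]^T, v_2 = [[1, -1, 0]]^T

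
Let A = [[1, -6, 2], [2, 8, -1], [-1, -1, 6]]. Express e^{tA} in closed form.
e^{tA} = [[(t^2 - 4*t + 1)*e^{5*t}, 2*t*(t - 3)*e^{5*t}, 2*t*e^{5*t}], [t*(4 - t)*e^{5*t}/2, (-t^2 + 3*t + 1)*e^{5*t}, -t*e^{5*t}], [t*(t - 2)*e^{5*t}/2, t*(t - 1)*e^{5*t}, (t + 1)*e^{5*t}]]

A has Jordan form J = [[5, 1, 0], [0, 5, 1], [0, 0, 5]] with A = PJP^{-1}, so e^{tA} = P e^{tJ} P^{-1}.

For a Jordan block J_k(λ), e^{tJ_k(λ)} = e^{λt} · (I + tN + t^2 N^2/2! + ... + t^{k-1} N^{k-1}/(k-1)!) where N is the nilpotent superdiagonal part.

Assembling the blocks and conjugating back gives the entries of e^{tA} as shown above.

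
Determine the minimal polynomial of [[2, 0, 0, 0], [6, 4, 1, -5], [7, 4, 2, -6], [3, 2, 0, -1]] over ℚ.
m_A(x) = (x - 2)^3(x - 1)

The characteristic polynomial factors as (x - 2)^3(x - 1). The minimal polynomial is ∏(x - λ)^{k_λ} where k_λ is the size of the largest Jordan block at λ.

For λ = 1: rank(A - I) = 3, and the largest Jordan block has size 1 (the smallest k with rank((A - I)^k) = rank((A - I)^(k+1))).
For λ = 2: rank(A - 2I) = 3, and the largest Jordan block has size 3 (the smallest k with rank((A - 2I)^k) = rank((A - 2I)^(k+1))).

So m_A(x) = (x - 2)^3(x - 1).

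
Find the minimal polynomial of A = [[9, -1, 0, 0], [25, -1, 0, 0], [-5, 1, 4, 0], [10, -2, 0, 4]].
The characteristic polynomial factors as (x - 4)^4. The minimal polynomial is ∏(x - λ)^{k_λ} where k_λ is the size of the largest Jordan block at λ.

For λ = 4: rank(A - 4I) = 1, and the largest Jordan block has size 2 (the smallest k with rank((A - 4I)^k) = rank((A - 4I)^(k+1))).

So m_A(x) = (x - 4)^2.

m_A(x) = (x - 4)^2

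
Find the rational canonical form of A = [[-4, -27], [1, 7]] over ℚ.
R = [[0, 1], [1, 3]]

The invariant factors of A (the non-unit diagonal entries of the Smith normal form of xI - A over ℚ[x]) are x^2 - 3x - 1, each dividing the next. The characteristic polynomial is their product, x^2 - 3x - 1.

The rational canonical form is the block-diagonal matrix of companion matrices C(f_i):
R = [[0, 1], [1, 3]].

Note the characteristic polynomial does not split into linear factors over ℚ, so A has no Jordan form over ℚ; the rational canonical form exists over any field.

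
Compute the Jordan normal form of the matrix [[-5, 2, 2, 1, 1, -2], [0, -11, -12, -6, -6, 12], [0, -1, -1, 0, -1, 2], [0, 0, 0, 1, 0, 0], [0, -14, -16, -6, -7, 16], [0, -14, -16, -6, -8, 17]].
The characteristic polynomial is det(xI - A) = (x - 1)^4(x + 5)^2, so the eigenvalues are -5 (algebraic multiplicity 2), 1 (algebraic multiplicity 4).

For λ = -5: rank(A + 5I) = 5, rank((A + 5I)^2) = 4. The eigenspace has dimension 6 - 5 = 1, so there is 1 Jordan block; the rank sequence gives block sizes [2].

For λ = 1: rank(A - I) = 3, rank((A - I)^2) = 2. The eigenspace has dimension 6 - 3 = 3, so there are 3 Jordan blocks; the rank sequence gives block sizes [2, 1, 1].

Assembling the blocks gives the Jordan form J above.

J = [[-5, 1, 0, 0, 0, 0], [0, -5, 0, 0, 0, 0], [0, 0, 1, 1, 0, 0], [0, 0, 0, 1, 0, 0], [0, 0, 0, 0, 1, 0], [0, 0, 0, 0, 0, 1]]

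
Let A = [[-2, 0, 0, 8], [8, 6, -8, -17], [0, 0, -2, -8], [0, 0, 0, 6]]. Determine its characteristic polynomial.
χ_A(x) = (x - 6)^2(x + 2)^2

xI - A = [[x + 2, 0, 0, -8], [-8, x - 6, 8, 17], [0, 0, x + 2, 8], [0, 0, 0, x - 6]].

Expanding det(xI - A) along the first row:
det(xI - A) = + (x + 2)·det([[x - 6, 8, 17], [0, x + 2, 8], [0, 0, x - 6]]) - (0)·det([[-8, 8, 17], [0, x + 2, 8], [0, 0, x - 6]]) + (0)·det([[-8, x - 6, 17], [0, 0, 8], [0, 0, x - 6]]) - (-8)·det([[-8, x - 6, 8], [0, 0, x + 2], [0, 0, 0]]).

Evaluating gives χ_A(x) = x^4 - 8x^3 - 8x^2 + 96x + 144 = (x - 6)^2(x + 2)^2.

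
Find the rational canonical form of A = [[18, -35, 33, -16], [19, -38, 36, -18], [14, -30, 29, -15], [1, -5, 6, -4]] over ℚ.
R = [[0, 0, 0, -5], [1, 0, 0, -4], [0, 1, 0, 1], [0, 0, 1, 5]]

The invariant factors of A (the non-unit diagonal entries of the Smith normal form of xI - A over ℚ[x]) are (x - 5)(x^3 - x - 1), each dividing the next. The characteristic polynomial is their product, (x - 5)(x^3 - x - 1).

The rational canonical form is the block-diagonal matrix of companion matrices C(f_i):
R = [[0, 0, 0, -5], [1, 0, 0, -4], [0, 1, 0, 1], [0, 0, 1, 5]].

Note the characteristic polynomial does not split into linear factors over ℚ, so A has no Jordan form over ℚ; the rational canonical form exists over any field.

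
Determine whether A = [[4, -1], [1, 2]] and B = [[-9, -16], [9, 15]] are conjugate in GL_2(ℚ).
Yes.

Two matrices over a field are similar if and only if they have the same invariant factors.

Both A and B have characteristic polynomial (x - 3)^2 and minimal polynomial (x - 3)^2. Computing further, both have invariant factors (x - 3)^2. Hence A and B are similar.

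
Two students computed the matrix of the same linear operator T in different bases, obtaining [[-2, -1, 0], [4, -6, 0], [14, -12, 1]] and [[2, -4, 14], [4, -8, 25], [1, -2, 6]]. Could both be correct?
trace(A) = -7 but trace(B) = 0. The trace is a similarity invariant, so A and B are not similar.

No.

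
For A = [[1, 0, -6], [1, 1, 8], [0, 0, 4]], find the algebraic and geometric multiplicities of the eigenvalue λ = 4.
The characteristic polynomial is (x - 4)(x - 1)^2, so the factor x - 4 appears with exponent 1: the algebraic multiplicity is 1.

rank(A - 4I) = 2, so the eigenspace has dimension 3 - 2 = 1: the geometric multiplicity is 1.

algebraic multiplicity 1, geometric multiplicity 1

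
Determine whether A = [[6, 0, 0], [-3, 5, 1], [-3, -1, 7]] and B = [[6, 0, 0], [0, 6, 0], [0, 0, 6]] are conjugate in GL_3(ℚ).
Both have characteristic polynomial (x - 6)^3, but the minimal polynomial of A is (x - 6)^2 while the minimal polynomial of B is x - 6. The minimal polynomial is a similarity invariant, so A and B are not similar.

No.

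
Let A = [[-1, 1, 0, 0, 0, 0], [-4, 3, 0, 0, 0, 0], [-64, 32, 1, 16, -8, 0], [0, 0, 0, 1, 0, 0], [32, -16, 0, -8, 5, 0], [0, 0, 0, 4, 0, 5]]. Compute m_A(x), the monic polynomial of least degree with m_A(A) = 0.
The characteristic polynomial factors as (x - 5)^2(x - 1)^4. The minimal polynomial is ∏(x - λ)^{k_λ} where k_λ is the size of the largest Jordan block at λ.

For λ = 1: rank(A - I) = 3, and the largest Jordan block has size 2 (the smallest k with rank((A - I)^k) = rank((A - I)^(k+1))).
For λ = 5: rank(A - 5I) = 4, and the largest Jordan block has size 1 (the smallest k with rank((A - 5I)^k) = rank((A - 5I)^(k+1))).

So m_A(x) = (x - 5)(x - 1)^2.

m_A(x) = (x - 5)(x - 1)^2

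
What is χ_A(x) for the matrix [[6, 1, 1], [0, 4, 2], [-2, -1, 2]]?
xI - A = [[x - 6, -1, -1], [0, x - 4, -2], [2, 1, x - 2]].

Expanding det(xI - A) along the first row:
det(xI - A) = + (x - 6)·det([[x - 4, -2], [1, x - 2]]) - (-1)·det([[0, -2], [2, x - 2]]) + (-1)·det([[0, x - 4], [2, 1]]).

Evaluating gives χ_A(x) = x^3 - 12x^2 + 48x - 64 = (x - 4)^3.

χ_A(x) = (x - 4)^3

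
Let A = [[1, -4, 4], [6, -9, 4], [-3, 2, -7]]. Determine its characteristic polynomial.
χ_A(x) = (x + 5)^3

xI - A = [[x - 1, 4, -4], [-6, x + 9, -4], [3, -2, x + 7]].

Expanding det(xI - A) along the first row:
det(xI - A) = + (x - 1)·det([[x + 9, -4], [-2, x + 7]]) - (4)·det([[-6, -4], [3, x + 7]]) + (-4)·det([[-6, x + 9], [3, -2]]).

Evaluating gives χ_A(x) = x^3 + 15x^2 + 75x + 125 = (x + 5)^3.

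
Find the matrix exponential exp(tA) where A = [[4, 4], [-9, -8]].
A has Jordan form J = [[-2, 1], [0, -2]] with A = PJP^{-1}, so e^{tA} = P e^{tJ} P^{-1}.

For a Jordan block J_k(λ), e^{tJ_k(λ)} = e^{λt} · (I + tN + t^2 N^2/2! + ... + t^{k-1} N^{k-1}/(k-1)!) where N is the nilpotent superdiagonal part.

Assembling the blocks and conjugating back gives the entries of e^{tA} as shown above.

e^{tA} = [[(6*t + 1)*e^{-2*t}, 4*t*e^{-2*t}], [-9*t*e^{-2*t}, (1 - 6*t)*e^{-2*t}]]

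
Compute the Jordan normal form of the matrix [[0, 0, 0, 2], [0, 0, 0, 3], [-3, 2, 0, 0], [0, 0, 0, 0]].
The characteristic polynomial is det(xI - A) = x^4, so the eigenvalues are 0 (algebraic multiplicity 4).

For λ = 0: rank(A) = 2, rank(A^2) = 0. The eigenspace has dimension 4 - 2 = 2, so there are 2 Jordan blocks; the rank sequence gives block sizes [2, 2].

Assembling the blocks gives the Jordan form J above.

J = [[0, 1, 0, 0], [0, 0, 0, 0], [0, 0, 0, 1], [0, 0, 0, 0]]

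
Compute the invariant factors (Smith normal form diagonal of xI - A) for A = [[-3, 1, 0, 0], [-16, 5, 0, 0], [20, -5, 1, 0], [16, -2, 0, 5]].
x - 1, (x - 5)(x - 1)^2

The Jordan structure of A has elementary divisors (x - 1)^2, (x - 1), (x - 5). Arranging the block sizes at each eigenvalue in decreasing order and taking row products gives the invariant factors.

Invariant factors (smallest first, each dividing the next): x - 1, (x - 5)(x - 1)^2.

Check: the last factor (x - 5)(x - 1)^2 is the minimal polynomial, and the product (x - 5)(x - 1)^3 is the characteristic polynomial.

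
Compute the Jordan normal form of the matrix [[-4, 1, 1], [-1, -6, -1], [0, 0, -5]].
J = [[-5, 1, 0], [0, -5, 0], [0, 0, -5]]

The characteristic polynomial is det(xI - A) = (x + 5)^3, so the eigenvalues are -5 (algebraic multiplicity 3).

For λ = -5: rank(A + 5I) = 1, rank((A + 5I)^2) = 0. The eigenspace has dimension 3 - 1 = 2, so there are 2 Jordan blocks; the rank sequence gives block sizes [2, 1].

Assembling the blocks gives the Jordan form J above.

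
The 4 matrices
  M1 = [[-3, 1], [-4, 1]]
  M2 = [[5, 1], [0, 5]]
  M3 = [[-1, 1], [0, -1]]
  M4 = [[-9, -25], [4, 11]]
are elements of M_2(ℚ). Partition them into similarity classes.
Characteristic polynomials: χ_{M1} = (x + 1)^2, χ_{M2} = (x - 5)^2, χ_{M3} = (x + 1)^2, χ_{M4} = (x - 1)^2.

{M1, M3}: invariant factors (x + 1)^2.

{M2}: invariant factors (x - 5)^2.

{M4}: invariant factors (x - 1)^2.

Matrices are similar if and only if their invariant-factor lists agree; the partition into similarity classes is {M1, M3}, {M2}, {M4}.

3 classes: {M1, M3}, {M2}, {M4}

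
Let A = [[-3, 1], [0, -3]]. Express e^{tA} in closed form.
e^{tA} = [[e^{-3*t}, t*e^{-3*t}], [0, e^{-3*t}]]

A has Jordan form J = [[-3, 1], [0, -3]] with A = PJP^{-1}, so e^{tA} = P e^{tJ} P^{-1}.

For a Jordan block J_k(λ), e^{tJ_k(λ)} = e^{λt} · (I + tN + t^2 N^2/2! + ... + t^{k-1} N^{k-1}/(k-1)!) where N is the nilpotent superdiagonal part.

Assembling the blocks and conjugating back gives the entries of e^{tA} as shown above.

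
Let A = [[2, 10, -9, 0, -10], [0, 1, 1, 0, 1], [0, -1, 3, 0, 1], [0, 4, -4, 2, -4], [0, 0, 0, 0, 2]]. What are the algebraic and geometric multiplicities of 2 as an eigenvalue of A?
The characteristic polynomial is (x - 2)^5, so the factor x - 2 appears with exponent 5: the algebraic multiplicity is 5.

rank(A - 2I) = 2, so the eigenspace has dimension 5 - 2 = 3: the geometric multiplicity is 3.

Since 3 < 5, A is not diagonalizable.

algebraic multiplicity 5, geometric multiplicity 3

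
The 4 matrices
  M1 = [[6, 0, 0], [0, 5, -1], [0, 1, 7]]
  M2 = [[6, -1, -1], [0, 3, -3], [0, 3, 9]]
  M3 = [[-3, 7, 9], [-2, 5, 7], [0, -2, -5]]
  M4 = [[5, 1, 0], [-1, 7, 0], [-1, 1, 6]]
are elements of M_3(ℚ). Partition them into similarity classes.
2 classes: {M1, M2, M4}, {M3}

Characteristic polynomials: χ_{M1} = (x - 6)^3, χ_{M2} = (x - 6)^3, χ_{M3} = (x + 1)^3, χ_{M4} = (x - 6)^3.

{M1, M2, M4}: invariant factors x - 6, (x - 6)^2.

{M3}: invariant factors (x + 1)^3.

Matrices are similar if and only if their invariant-factor lists agree; the partition into similarity classes is {M1, M2, M4}, {M3}.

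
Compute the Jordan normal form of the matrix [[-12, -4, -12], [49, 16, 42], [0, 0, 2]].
J = [[2, 1, 0], [0, 2, 0], [0, 0, 2]]

The characteristic polynomial is det(xI - A) = (x - 2)^3, so the eigenvalues are 2 (algebraic multiplicity 3).

For λ = 2: rank(A - 2I) = 1, rank((A - 2I)^2) = 0. The eigenspace has dimension 3 - 1 = 2, so there are 2 Jordan blocks; the rank sequence gives block sizes [2, 1].

Assembling the blocks gives the Jordan form J above.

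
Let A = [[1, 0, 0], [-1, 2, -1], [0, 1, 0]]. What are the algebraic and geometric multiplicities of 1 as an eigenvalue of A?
The characteristic polynomial is (x - 1)^3, so the factor x - 1 appears with exponent 3: the algebraic multiplicity is 3.

rank(A - I) = 2, so the eigenspace has dimension 3 - 2 = 1: the geometric multiplicity is 1.

Since 1 < 3, A is not diagonalizable.

algebraic multiplicity 3, geometric multiplicity 1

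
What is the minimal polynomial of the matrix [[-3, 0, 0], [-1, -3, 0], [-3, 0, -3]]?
m_A(x) = (x + 3)^2

The characteristic polynomial factors as (x + 3)^3. The minimal polynomial is ∏(x - λ)^{k_λ} where k_λ is the size of the largest Jordan block at λ.

For λ = -3: rank(A + 3I) = 1, and the largest Jordan block has size 2 (the smallest k with rank((A + 3I)^k) = rank((A + 3I)^(k+1))).

So m_A(x) = (x + 3)^2.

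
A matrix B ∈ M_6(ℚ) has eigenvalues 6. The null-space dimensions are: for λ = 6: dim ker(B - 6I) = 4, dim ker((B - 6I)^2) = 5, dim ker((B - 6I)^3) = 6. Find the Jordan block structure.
λ = 6: successive nullity increments [4, 1, 1] count blocks of size ≥ k; block sizes are [3, 1, 1, 1].

Jordan blocks: (6, 3), (6, 1), (6, 1), (6, 1)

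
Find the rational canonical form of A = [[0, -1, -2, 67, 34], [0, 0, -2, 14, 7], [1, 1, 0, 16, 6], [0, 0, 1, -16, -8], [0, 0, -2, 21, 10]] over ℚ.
The invariant factors of A (the non-unit diagonal entries of the Smith normal form of xI - A over ℚ[x]) are (x + 3)^2(x^3 - x - 1), each dividing the next. The characteristic polynomial is their product, (x + 3)^2(x^3 - x - 1).

The rational canonical form is the block-diagonal matrix of companion matrices C(f_i):
R = [[0, 0, 0, 0, 9], [1, 0, 0, 0, 15], [0, 1, 0, 0, 7], [0, 0, 1, 0, -8], [0, 0, 0, 1, -6]].

Note the characteristic polynomial does not split into linear factors over ℚ, so A has no Jordan form over ℚ; the rational canonical form exists over any field.

R = [[0, 0, 0, 0, 9], [1, 0, 0, 0, 15], [0, 1, 0, 0, 7], [0, 0, 1, 0, -8], [0, 0, 0, 1, -6]]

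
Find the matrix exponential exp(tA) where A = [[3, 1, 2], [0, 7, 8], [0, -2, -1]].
A has Jordan form J = [[3, 1, 0], [0, 3, 0], [0, 0, 3]] with A = PJP^{-1}, so e^{tA} = P e^{tJ} P^{-1}.

For a Jordan block J_k(λ), e^{tJ_k(λ)} = e^{λt} · (I + tN + t^2 N^2/2! + ... + t^{k-1} N^{k-1}/(k-1)!) where N is the nilpotent superdiagonal part.

Assembling the blocks and conjugating back gives the entries of e^{tA} as shown above.

e^{tA} = [[e^{3*t}, t*e^{3*t}, 2*t*e^{3*t}], [0, (4*t + 1)*e^{3*t}, 8*t*e^{3*t}], [0, -2*t*e^{3*t}, (1 - 4*t)*e^{3*t}]]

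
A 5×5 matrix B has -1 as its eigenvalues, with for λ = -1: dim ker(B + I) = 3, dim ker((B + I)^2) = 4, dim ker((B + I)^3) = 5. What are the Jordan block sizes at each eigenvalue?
λ = -1: successive nullity increments [3, 1, 1] count blocks of size ≥ k; block sizes are [3, 1, 1].

Jordan blocks: (-1, 3), (-1, 1), (-1, 1)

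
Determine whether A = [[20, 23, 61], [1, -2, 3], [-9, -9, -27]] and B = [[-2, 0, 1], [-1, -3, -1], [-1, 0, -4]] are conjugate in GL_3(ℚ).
Both have characteristic polynomial (x + 3)^3, but the minimal polynomial of A is (x + 3)^3 while the minimal polynomial of B is (x + 3)^2. The minimal polynomial is a similarity invariant, so A and B are not similar.

No.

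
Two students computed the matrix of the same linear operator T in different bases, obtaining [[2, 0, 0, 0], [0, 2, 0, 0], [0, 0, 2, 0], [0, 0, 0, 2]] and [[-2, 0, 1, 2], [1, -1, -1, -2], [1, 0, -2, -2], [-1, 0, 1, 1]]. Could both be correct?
No.

trace(A) = 8 but trace(B) = -4. The trace is a similarity invariant, so A and B are not similar.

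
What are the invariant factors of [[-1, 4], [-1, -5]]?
(x + 3)^2

The Jordan structure of A has elementary divisors (x + 3)^2. Arranging the block sizes at each eigenvalue in decreasing order and taking row products gives the invariant factors.

Invariant factors (smallest first, each dividing the next): (x + 3)^2.

Check: the last factor (x + 3)^2 is the minimal polynomial, and the product (x + 3)^2 is the characteristic polynomial.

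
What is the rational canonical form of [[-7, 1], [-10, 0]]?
The invariant factors of A (the non-unit diagonal entries of the Smith normal form of xI - A over ℚ[x]) are (x + 2)(x + 5), each dividing the next. The characteristic polynomial is their product, (x + 2)(x + 5).

The rational canonical form is the block-diagonal matrix of companion matrices C(f_i):
R = [[0, -10], [1, -7]].

R = [[0, -10], [1, -7]]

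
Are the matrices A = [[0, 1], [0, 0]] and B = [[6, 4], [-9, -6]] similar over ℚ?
Two matrices over a field are similar if and only if they have the same invariant factors.

Both A and B have characteristic polynomial x^2 and minimal polynomial x^2. Computing further, both have invariant factors x^2. Hence A and B are similar.

Yes.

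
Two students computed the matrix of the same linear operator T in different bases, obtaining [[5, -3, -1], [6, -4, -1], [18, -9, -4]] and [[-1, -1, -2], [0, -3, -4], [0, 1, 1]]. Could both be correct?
Two matrices over a field are similar if and only if they have the same invariant factors.

Both A and B have characteristic polynomial (x + 1)^3 and minimal polynomial (x + 1)^2. Computing further, both have invariant factors x + 1, (x + 1)^2. Hence A and B are similar.

Yes.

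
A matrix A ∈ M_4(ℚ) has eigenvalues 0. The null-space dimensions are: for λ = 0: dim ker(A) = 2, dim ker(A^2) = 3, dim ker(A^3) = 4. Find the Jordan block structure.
λ = 0: successive nullity increments [2, 1, 1] count blocks of size ≥ k; block sizes are [3, 1].

Jordan blocks: (0, 3), (0, 1)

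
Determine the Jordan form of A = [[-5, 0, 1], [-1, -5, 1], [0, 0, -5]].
The characteristic polynomial is det(xI - A) = (x + 5)^3, so the eigenvalues are -5 (algebraic multiplicity 3).

For λ = -5: rank(A + 5I) = 2, rank((A + 5I)^2) = 1, rank((A + 5I)^3) = 0. The eigenspace has dimension 3 - 2 = 1, so there is 1 Jordan block; the rank sequence gives block sizes [3].

Assembling the blocks gives the Jordan form J above.

J = [[-5, 1, 0], [0, -5, 1], [0, 0, -5]]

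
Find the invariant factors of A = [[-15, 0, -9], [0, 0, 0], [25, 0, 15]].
The Jordan structure of A has elementary divisors x^2, x. Arranging the block sizes at each eigenvalue in decreasing order and taking row products gives the invariant factors.

Invariant factors (smallest first, each dividing the next): x, x^2.

Check: the last factor x^2 is the minimal polynomial, and the product x^3 is the characteristic polynomial.

x, x^2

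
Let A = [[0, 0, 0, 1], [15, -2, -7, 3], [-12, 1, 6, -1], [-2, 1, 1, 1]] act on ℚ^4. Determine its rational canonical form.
R = [[0, 0, 0, -5], [1, 0, 0, -4], [0, 1, 0, 1], [0, 0, 1, 5]]

The invariant factors of A (the non-unit diagonal entries of the Smith normal form of xI - A over ℚ[x]) are (x - 5)(x^3 - x - 1), each dividing the next. The characteristic polynomial is their product, (x - 5)(x^3 - x - 1).

The rational canonical form is the block-diagonal matrix of companion matrices C(f_i):
R = [[0, 0, 0, -5], [1, 0, 0, -4], [0, 1, 0, 1], [0, 0, 1, 5]].

Note the characteristic polynomial does not split into linear factors over ℚ, so A has no Jordan form over ℚ; the rational canonical form exists over any field.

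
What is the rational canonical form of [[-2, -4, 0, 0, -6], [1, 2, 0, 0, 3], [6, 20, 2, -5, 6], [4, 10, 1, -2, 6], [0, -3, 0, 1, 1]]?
The invariant factors of A (the non-unit diagonal entries of the Smith normal form of xI - A over ℚ[x]) are x(x - 1)(x^3 + 4x + 3), each dividing the next. The characteristic polynomial is their product, x(x - 1)(x^3 + 4x + 3).

The rational canonical form is the block-diagonal matrix of companion matrices C(f_i):
R = [[0, 0, 0, 0, 0], [1, 0, 0, 0, 3], [0, 1, 0, 0, 1], [0, 0, 1, 0, -4], [0, 0, 0, 1, 1]].

Note the characteristic polynomial does not split into linear factors over ℚ, so A has no Jordan form over ℚ; the rational canonical form exists over any field.

R = [[0, 0, 0, 0, 0], [1, 0, 0, 0, 3], [0, 1, 0, 0, 1], [0, 0, 1, 0, -4], [0, 0, 0, 1, 1]]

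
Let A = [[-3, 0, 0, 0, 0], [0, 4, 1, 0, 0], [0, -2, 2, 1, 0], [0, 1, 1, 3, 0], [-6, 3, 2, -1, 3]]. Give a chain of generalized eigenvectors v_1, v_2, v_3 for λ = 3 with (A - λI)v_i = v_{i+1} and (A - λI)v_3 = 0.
We seek v_1 ∈ ker((A - 3I)^3) \ ker((A - 3I)^2), then set v_{i+1} = (A - 3I) v_i.

One such chain is v_1 = [[0, 0, 0, 1, 1]]^T, v_2 = [[0, 0, 1, 0, -1]]^T, v_3 = [[0, 1, -1, 1, 2]]^T. Check: (A - 3I) v_3 = [[0, 0, 0, 0, 0]]^T = 0.

v_1 = [[0, 0, 0, 1, 1]]^T, v_2 = [[0, 0, 1, 0, -1]]^T, v_3 = [[0, 1, -1, 1, 2]]^T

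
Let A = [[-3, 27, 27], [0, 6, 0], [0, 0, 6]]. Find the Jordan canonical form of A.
The characteristic polynomial is det(xI - A) = (x - 6)^2(x + 3), so the eigenvalues are -3 (algebraic multiplicity 1), 6 (algebraic multiplicity 2).

For λ = -3: algebraic multiplicity 1 gives one 1×1 block.

For λ = 6: rank(A - 6I) = 1. The eigenspace has dimension 3 - 1 = 2, so there are 2 Jordan blocks; the rank sequence gives block sizes [1, 1].

Assembling the blocks gives the Jordan form J above.

J = [[-3, 0, 0], [0, 6, 0], [0, 0, 6]]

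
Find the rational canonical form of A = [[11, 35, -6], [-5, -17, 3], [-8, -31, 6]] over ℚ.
The invariant factors of A (the non-unit diagonal entries of the Smith normal form of xI - A over ℚ[x]) are x^3 - 3x + 3, each dividing the next. The characteristic polynomial is their product, x^3 - 3x + 3.

The rational canonical form is the block-diagonal matrix of companion matrices C(f_i):
R = [[0, 0, -3], [1, 0, 3], [0, 1, 0]].

Note the characteristic polynomial does not split into linear factors over ℚ, so A has no Jordan form over ℚ; the rational canonical form exists over any field.

R = [[0, 0, -3], [1, 0, 3], [0, 1, 0]]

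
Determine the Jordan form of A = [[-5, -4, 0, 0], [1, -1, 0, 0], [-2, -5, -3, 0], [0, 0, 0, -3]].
The characteristic polynomial is det(xI - A) = (x + 3)^4, so the eigenvalues are -3 (algebraic multiplicity 4).

For λ = -3: rank(A + 3I) = 2, rank((A + 3I)^2) = 1, rank((A + 3I)^3) = 0. The eigenspace has dimension 4 - 2 = 2, so there are 2 Jordan blocks; the rank sequence gives block sizes [3, 1].

Assembling the blocks gives the Jordan form J above.

J = [[-3, 1, 0, 0], [0, -3, 1, 0], [0, 0, -3, 0], [0, 0, 0, -3]]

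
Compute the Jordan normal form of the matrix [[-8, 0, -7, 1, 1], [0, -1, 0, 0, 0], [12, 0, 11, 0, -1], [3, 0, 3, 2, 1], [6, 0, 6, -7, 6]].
J = [[-1, 0, 0, 0, 0], [0, -1, 0, 0, 0], [0, 0, 4, 1, 0], [0, 0, 0, 4, 1], [0, 0, 0, 0, 4]]

The characteristic polynomial is det(xI - A) = (x - 4)^3(x + 1)^2, so the eigenvalues are -1 (algebraic multiplicity 2), 4 (algebraic multiplicity 3).

For λ = -1: rank(A + I) = 3. The eigenspace has dimension 5 - 3 = 2, so there are 2 Jordan blocks; the rank sequence gives block sizes [1, 1].

For λ = 4: rank(A - 4I) = 4, rank((A - 4I)^2) = 3, rank((A - 4I)^3) = 2. The eigenspace has dimension 5 - 4 = 1, so there is 1 Jordan block; the rank sequence gives block sizes [3].

Assembling the blocks gives the Jordan form J above.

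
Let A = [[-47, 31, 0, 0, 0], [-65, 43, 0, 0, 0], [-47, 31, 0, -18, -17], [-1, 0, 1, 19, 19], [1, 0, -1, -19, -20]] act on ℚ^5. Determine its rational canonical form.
R = [[0, 6, 0, 0, 0], [1, -4, 0, 0, 0], [0, 0, 0, 0, -18], [0, 0, 1, 0, 18], [0, 0, 0, 1, -1]]

The invariant factors of A (the non-unit diagonal entries of the Smith normal form of xI - A over ℚ[x]) are x^2 + 4x - 6, (x - 3)(x^2 + 4x - 6), each dividing the next. The characteristic polynomial is their product, (x - 3)(x^2 + 4x - 6)^2.

The rational canonical form is the block-diagonal matrix of companion matrices C(f_i):
R = [[0, 6, 0, 0, 0], [1, -4, 0, 0, 0], [0, 0, 0, 0, -18], [0, 0, 1, 0, 18], [0, 0, 0, 1, -1]].

Note the characteristic polynomial does not split into linear factors over ℚ, so A has no Jordan form over ℚ; the rational canonical form exists over any field.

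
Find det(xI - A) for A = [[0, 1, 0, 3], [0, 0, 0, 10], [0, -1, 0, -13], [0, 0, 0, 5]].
xI - A = [[x, -1, 0, -3], [0, x, 0, -10], [0, 1, x, 13], [0, 0, 0, x - 5]].

Expanding det(xI - A) along the first row:
det(xI - A) = + (x)·det([[x, 0, -10], [1, x, 13], [0, 0, x - 5]]) - (-1)·det([[0, 0, -10], [0, x, 13], [0, 0, x - 5]]) + (0)·det([[0, x, -10], [0, 1, 13], [0, 0, x - 5]]) - (-3)·det([[0, x, 0], [0, 1, x], [0, 0, 0]]).

Evaluating gives χ_A(x) = x^4 - 5x^3 = x^3(x - 5).

χ_A(x) = x^3(x - 5)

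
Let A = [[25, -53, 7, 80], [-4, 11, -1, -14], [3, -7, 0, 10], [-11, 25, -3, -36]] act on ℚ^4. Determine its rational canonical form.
R = [[0, 0, 0, 0], [1, 0, 0, 3], [0, 1, 0, 1], [0, 0, 1, 0]]

The invariant factors of A (the non-unit diagonal entries of the Smith normal form of xI - A over ℚ[x]) are x(x^3 - x - 3), each dividing the next. The characteristic polynomial is their product, x(x^3 - x - 3).

The rational canonical form is the block-diagonal matrix of companion matrices C(f_i):
R = [[0, 0, 0, 0], [1, 0, 0, 3], [0, 1, 0, 1], [0, 0, 1, 0]].

Note the characteristic polynomial does not split into linear factors over ℚ, so A has no Jordan form over ℚ; the rational canonical form exists over any field.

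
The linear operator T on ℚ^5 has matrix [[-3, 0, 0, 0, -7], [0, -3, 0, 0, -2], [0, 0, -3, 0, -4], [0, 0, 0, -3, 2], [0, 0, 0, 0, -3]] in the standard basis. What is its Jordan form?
The characteristic polynomial is det(xI - A) = (x + 3)^5, so the eigenvalues are -3 (algebraic multiplicity 5).

For λ = -3: rank(A + 3I) = 1, rank((A + 3I)^2) = 0. The eigenspace has dimension 5 - 1 = 4, so there are 4 Jordan blocks; the rank sequence gives block sizes [2, 1, 1, 1].

Assembling the blocks gives the Jordan form J above.

J = [[-3, 1, 0, 0, 0], [0, -3, 0, 0, 0], [0, 0, -3, 0, 0], [0, 0, 0, -3, 0], [0, 0, 0, 0, -3]]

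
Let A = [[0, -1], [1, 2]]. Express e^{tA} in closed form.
A has Jordan form J = [[1, 1], [0, 1]] with A = PJP^{-1}, so e^{tA} = P e^{tJ} P^{-1}.

For a Jordan block J_k(λ), e^{tJ_k(λ)} = e^{λt} · (I + tN + t^2 N^2/2! + ... + t^{k-1} N^{k-1}/(k-1)!) where N is the nilpotent superdiagonal part.

Assembling the blocks and conjugating back gives the entries of e^{tA} as shown above.

e^{tA} = [[(1 - t)*e^{t}, -t*e^{t}], [t*e^{t}, (t + 1)*e^{t}]]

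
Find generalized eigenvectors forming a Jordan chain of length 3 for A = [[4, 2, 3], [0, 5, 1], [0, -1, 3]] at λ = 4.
v_1 = [[0, -3, 2]]^T, v_2 = [[0, -1, 1]]^T, v_3 = [[1, 0, 0]]^T

We seek v_1 ∈ ker((A - 4I)^3) \ ker((A - 4I)^2), then set v_{i+1} = (A - 4I) v_i.

One such chain is v_1 = [[0, -3, 2]]^T, v_2 = [[0, -1, 1]]^T, v_3 = [[1, 0, 0]]^T. Check: (A - 4I) v_3 = [[0, 0, 0]]^T = 0.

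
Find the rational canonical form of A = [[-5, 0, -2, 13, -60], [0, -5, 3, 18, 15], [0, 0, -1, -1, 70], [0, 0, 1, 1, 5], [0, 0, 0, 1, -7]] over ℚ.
R = [[-5, 0, 0, 0, 0], [0, -5, 0, 0, 0], [0, 0, 0, 0, 75], [0, 0, 1, 0, 5], [0, 0, 0, 1, -7]]

The invariant factors of A (the non-unit diagonal entries of the Smith normal form of xI - A over ℚ[x]) are x + 5, x + 5, (x - 3)(x + 5)^2, each dividing the next. The characteristic polynomial is their product, (x - 3)(x + 5)^4.

The rational canonical form is the block-diagonal matrix of companion matrices C(f_i):
R = [[-5, 0, 0, 0, 0], [0, -5, 0, 0, 0], [0, 0, 0, 0, 75], [0, 0, 1, 0, 5], [0, 0, 0, 1, -7]].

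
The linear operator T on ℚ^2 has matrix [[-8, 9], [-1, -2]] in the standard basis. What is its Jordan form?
J = [[-5, 1], [0, -5]]

The characteristic polynomial is det(xI - A) = (x + 5)^2, so the eigenvalues are -5 (algebraic multiplicity 2).

For λ = -5: rank(A + 5I) = 1, rank((A + 5I)^2) = 0. The eigenspace has dimension 2 - 1 = 1, so there is 1 Jordan block; the rank sequence gives block sizes [2].

Assembling the blocks gives the Jordan form J above.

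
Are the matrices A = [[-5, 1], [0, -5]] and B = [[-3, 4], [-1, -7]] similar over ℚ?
Two matrices over a field are similar if and only if they have the same invariant factors.

Both A and B have characteristic polynomial (x + 5)^2 and minimal polynomial (x + 5)^2. Computing further, both have invariant factors (x + 5)^2. Hence A and B are similar.

Yes.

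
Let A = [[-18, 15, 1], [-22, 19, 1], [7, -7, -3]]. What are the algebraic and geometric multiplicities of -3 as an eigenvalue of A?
The characteristic polynomial is (x - 4)(x + 3)^2, so the factor x + 3 appears with exponent 2: the algebraic multiplicity is 2.

rank(A + 3I) = 2, so the eigenspace has dimension 3 - 2 = 1: the geometric multiplicity is 1.

Since 1 < 2, A is not diagonalizable.

algebraic multiplicity 2, geometric multiplicity 1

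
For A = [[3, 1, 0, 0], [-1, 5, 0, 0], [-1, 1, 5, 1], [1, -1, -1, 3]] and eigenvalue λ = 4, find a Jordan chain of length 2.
We seek v_1 ∈ ker((A - 4I)^2) \ ker(A - 4I), then set v_{i+1} = (A - 4I) v_i.

One such chain is v_1 = [[2, 1, 0, 1]]^T, v_2 = [[-1, -1, 0, 0]]^T. Check: (A - 4I) v_2 = [[0, 0, 0, 0]]^T = 0.

v_1 = [[2, 1, 0, 1]]^T, v_2 = [[-1, -1, 0, 0]]^T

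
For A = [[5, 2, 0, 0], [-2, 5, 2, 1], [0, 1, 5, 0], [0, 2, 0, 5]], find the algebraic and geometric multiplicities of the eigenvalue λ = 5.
algebraic multiplicity 4, geometric multiplicity 2

The characteristic polynomial is (x - 5)^4, so the factor x - 5 appears with exponent 4: the algebraic multiplicity is 4.

rank(A - 5I) = 2, so the eigenspace has dimension 4 - 2 = 2: the geometric multiplicity is 2.

Since 2 < 4, A is not diagonalizable.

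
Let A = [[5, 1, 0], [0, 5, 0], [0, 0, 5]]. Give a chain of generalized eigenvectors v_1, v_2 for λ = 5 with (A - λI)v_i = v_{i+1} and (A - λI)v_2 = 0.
We seek v_1 ∈ ker((A - 5I)^2) \ ker(A - 5I), then set v_{i+1} = (A - 5I) v_i.

One such chain is v_1 = [[-3, 1, 0]]^T, v_2 = [[1, 0, 0]]^T. Check: (A - 5I) v_2 = [[0, 0, 0]]^T = 0.

v_1 = [[-3, 1, 0]]^T, v_2 = [[1, 0, 0]]^T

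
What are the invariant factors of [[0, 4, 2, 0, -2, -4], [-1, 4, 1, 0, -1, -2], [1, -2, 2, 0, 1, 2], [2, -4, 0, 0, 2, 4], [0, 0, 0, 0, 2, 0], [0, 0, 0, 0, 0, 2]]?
The Jordan structure of A has elementary divisors x, (x - 2)^3, (x - 2), (x - 2). Arranging the block sizes at each eigenvalue in decreasing order and taking row products gives the invariant factors.

Invariant factors (smallest first, each dividing the next): x - 2, x - 2, x(x - 2)^3.

Check: the last factor x(x - 2)^3 is the minimal polynomial, and the product x(x - 2)^5 is the characteristic polynomial.

x - 2, x - 2, x(x - 2)^3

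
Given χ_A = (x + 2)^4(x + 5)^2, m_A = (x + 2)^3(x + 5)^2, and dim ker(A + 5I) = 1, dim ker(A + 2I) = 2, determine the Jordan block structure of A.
Jordan blocks: (-5, 2), (-2, 3), (-2, 1)

λ = -5: algebraic multiplicity 2 (exponent in χ_A), largest block size 2 (exponent in m_A), 1 block (geometric multiplicity). This forces block sizes [2].
λ = -2: algebraic multiplicity 4 (exponent in χ_A), largest block size 3 (exponent in m_A), 2 blocks (geometric multiplicity). These force block sizes [3, 1].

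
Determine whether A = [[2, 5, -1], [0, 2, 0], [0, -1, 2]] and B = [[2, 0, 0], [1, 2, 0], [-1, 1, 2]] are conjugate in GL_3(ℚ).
Yes.

Two matrices over a field are similar if and only if they have the same invariant factors.

Both A and B have characteristic polynomial (x - 2)^3 and minimal polynomial (x - 2)^3. Computing further, both have invariant factors (x - 2)^3. Hence A and B are similar.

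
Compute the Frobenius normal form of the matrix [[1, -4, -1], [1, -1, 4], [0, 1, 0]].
The invariant factors of A (the non-unit diagonal entries of the Smith normal form of xI - A over ℚ[x]) are x^3 - x + 5, each dividing the next. The characteristic polynomial is their product, x^3 - x + 5.

The rational canonical form is the block-diagonal matrix of companion matrices C(f_i):
R = [[0, 0, -5], [1, 0, 1], [0, 1, 0]].

Note the characteristic polynomial does not split into linear factors over ℚ, so A has no Jordan form over ℚ; the rational canonical form exists over any field.

R = [[0, 0, -5], [1, 0, 1], [0, 1, 0]]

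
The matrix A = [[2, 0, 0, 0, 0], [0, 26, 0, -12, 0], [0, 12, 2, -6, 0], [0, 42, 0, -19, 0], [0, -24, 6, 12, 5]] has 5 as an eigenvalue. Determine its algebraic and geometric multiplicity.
The characteristic polynomial is (x - 5)^2(x - 2)^3, so the factor x - 5 appears with exponent 2: the algebraic multiplicity is 2.

rank(A - 5I) = 3, so the eigenspace has dimension 5 - 3 = 2: the geometric multiplicity is 2.

algebraic multiplicity 2, geometric multiplicity 2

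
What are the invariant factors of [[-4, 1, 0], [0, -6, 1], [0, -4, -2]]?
(x + 4)^3

The Jordan structure of A has elementary divisors (x + 4)^3. Arranging the block sizes at each eigenvalue in decreasing order and taking row products gives the invariant factors.

Invariant factors (smallest first, each dividing the next): (x + 4)^3.

Check: the last factor (x + 4)^3 is the minimal polynomial, and the product (x + 4)^3 is the characteristic polynomial.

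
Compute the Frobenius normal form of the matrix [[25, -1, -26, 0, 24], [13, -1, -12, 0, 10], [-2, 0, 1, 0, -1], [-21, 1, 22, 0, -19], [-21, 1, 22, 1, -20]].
The invariant factors of A (the non-unit diagonal entries of the Smith normal form of xI - A over ℚ[x]) are (x - 4)^2(x + 1)^3, each dividing the next. The characteristic polynomial is their product, (x - 4)^2(x + 1)^3.

The rational canonical form is the block-diagonal matrix of companion matrices C(f_i):
R = [[0, 0, 0, 0, -16], [1, 0, 0, 0, -40], [0, 1, 0, 0, -25], [0, 0, 1, 0, 5], [0, 0, 0, 1, 5]].

R = [[0, 0, 0, 0, -16], [1, 0, 0, 0, -40], [0, 1, 0, 0, -25], [0, 0, 1, 0, 5], [0, 0, 0, 1, 5]]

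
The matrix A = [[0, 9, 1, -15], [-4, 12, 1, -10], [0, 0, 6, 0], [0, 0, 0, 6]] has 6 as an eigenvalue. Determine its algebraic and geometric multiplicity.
The characteristic polynomial is (x - 6)^4, so the factor x - 6 appears with exponent 4: the algebraic multiplicity is 4.

rank(A - 6I) = 2, so the eigenspace has dimension 4 - 2 = 2: the geometric multiplicity is 2.

Since 2 < 4, A is not diagonalizable.

algebraic multiplicity 4, geometric multiplicity 2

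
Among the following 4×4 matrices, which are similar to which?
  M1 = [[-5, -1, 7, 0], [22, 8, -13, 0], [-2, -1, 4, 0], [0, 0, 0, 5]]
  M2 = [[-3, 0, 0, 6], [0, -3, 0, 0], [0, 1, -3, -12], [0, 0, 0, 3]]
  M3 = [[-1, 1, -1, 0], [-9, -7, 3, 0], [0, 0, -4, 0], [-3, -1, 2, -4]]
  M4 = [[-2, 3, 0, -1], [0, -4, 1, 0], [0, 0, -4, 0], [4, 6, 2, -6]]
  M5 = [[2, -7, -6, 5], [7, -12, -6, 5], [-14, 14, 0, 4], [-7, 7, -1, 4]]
Characteristic polynomials: χ_{M1} = (x - 5)^3(x + 3), χ_{M2} = (x - 3)(x + 3)^3, χ_{M3} = (x + 4)^4, χ_{M4} = (x + 4)^4, χ_{M5} = (x - 2)^2(x + 5)^2.

{M1}: invariant factors x - 5, (x - 5)^2(x + 3).

{M2}: invariant factors x + 3, (x - 3)(x + 3)^2.

{M3}: invariant factors (x + 4)^2, (x + 4)^2.

{M4}: invariant factors x + 4, (x + 4)^3.

{M5}: invariant factors x + 5, (x - 2)^2(x + 5).

Matrices are similar if and only if their invariant-factor lists agree; the partition into similarity classes is {M1}, {M2}, {M3}, {M4}, {M5}.

5 classes: {M1}, {M2}, {M3}, {M4}, {M5}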